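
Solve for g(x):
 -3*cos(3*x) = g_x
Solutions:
 g(x) = C1 - sin(3*x)


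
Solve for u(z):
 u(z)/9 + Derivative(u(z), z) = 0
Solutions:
 u(z) = C1*exp(-z/9)


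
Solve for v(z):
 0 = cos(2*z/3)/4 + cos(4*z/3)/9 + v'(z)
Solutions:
 v(z) = C1 - 3*sin(2*z/3)/8 - sin(4*z/3)/12


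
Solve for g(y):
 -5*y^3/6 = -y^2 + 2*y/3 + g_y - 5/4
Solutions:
 g(y) = C1 - 5*y^4/24 + y^3/3 - y^2/3 + 5*y/4


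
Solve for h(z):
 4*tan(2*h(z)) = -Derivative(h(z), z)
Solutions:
 h(z) = -asin(C1*exp(-8*z))/2 + pi/2
 h(z) = asin(C1*exp(-8*z))/2


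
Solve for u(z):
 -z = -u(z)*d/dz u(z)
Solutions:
 u(z) = -sqrt(C1 + z^2)
 u(z) = sqrt(C1 + z^2)


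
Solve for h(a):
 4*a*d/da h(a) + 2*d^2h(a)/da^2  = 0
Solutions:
 h(a) = C1 + C2*erf(a)


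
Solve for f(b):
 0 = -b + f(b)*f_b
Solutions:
 f(b) = -sqrt(C1 + b^2)
 f(b) = sqrt(C1 + b^2)


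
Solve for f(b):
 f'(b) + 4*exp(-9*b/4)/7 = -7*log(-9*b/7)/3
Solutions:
 f(b) = C1 - 7*b*log(-b)/3 + 7*b*(-2*log(3) + 1 + log(7))/3 + 16*exp(-9*b/4)/63


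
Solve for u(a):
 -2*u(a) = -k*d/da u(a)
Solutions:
 u(a) = C1*exp(2*a/k)


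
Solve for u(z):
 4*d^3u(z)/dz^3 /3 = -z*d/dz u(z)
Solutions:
 u(z) = C1 + Integral(C2*airyai(-6^(1/3)*z/2) + C3*airybi(-6^(1/3)*z/2), z)


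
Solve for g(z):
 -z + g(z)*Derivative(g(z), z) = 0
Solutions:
 g(z) = -sqrt(C1 + z^2)
 g(z) = sqrt(C1 + z^2)


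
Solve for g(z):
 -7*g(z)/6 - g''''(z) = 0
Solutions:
 g(z) = (C1*sin(14^(1/4)*3^(3/4)*z/6) + C2*cos(14^(1/4)*3^(3/4)*z/6))*exp(-14^(1/4)*3^(3/4)*z/6) + (C3*sin(14^(1/4)*3^(3/4)*z/6) + C4*cos(14^(1/4)*3^(3/4)*z/6))*exp(14^(1/4)*3^(3/4)*z/6)


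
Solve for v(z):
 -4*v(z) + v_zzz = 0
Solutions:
 v(z) = C3*exp(2^(2/3)*z) + (C1*sin(2^(2/3)*sqrt(3)*z/2) + C2*cos(2^(2/3)*sqrt(3)*z/2))*exp(-2^(2/3)*z/2)


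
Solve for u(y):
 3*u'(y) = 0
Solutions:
 u(y) = C1


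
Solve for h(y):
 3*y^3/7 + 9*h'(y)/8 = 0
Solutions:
 h(y) = C1 - 2*y^4/21


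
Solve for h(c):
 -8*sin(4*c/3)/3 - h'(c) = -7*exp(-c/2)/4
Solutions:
 h(c) = C1 + 2*cos(4*c/3) - 7*exp(-c/2)/2


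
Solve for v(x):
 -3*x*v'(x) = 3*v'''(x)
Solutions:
 v(x) = C1 + Integral(C2*airyai(-x) + C3*airybi(-x), x)


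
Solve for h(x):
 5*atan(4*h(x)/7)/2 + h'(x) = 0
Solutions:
 Integral(1/atan(4*_y/7), (_y, h(x))) = C1 - 5*x/2


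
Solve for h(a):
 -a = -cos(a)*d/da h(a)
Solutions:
 h(a) = C1 + Integral(a/cos(a), a)


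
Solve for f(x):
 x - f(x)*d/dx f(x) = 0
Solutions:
 f(x) = -sqrt(C1 + x^2)
 f(x) = sqrt(C1 + x^2)


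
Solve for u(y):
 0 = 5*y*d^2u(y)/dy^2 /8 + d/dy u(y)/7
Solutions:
 u(y) = C1 + C2*y^(27/35)


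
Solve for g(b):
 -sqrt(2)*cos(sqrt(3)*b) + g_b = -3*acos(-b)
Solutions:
 g(b) = C1 - 3*b*acos(-b) - 3*sqrt(1 - b^2) + sqrt(6)*sin(sqrt(3)*b)/3


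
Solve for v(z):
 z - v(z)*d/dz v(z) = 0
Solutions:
 v(z) = -sqrt(C1 + z^2)
 v(z) = sqrt(C1 + z^2)


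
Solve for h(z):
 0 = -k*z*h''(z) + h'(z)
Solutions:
 h(z) = C1 + z^(((re(k) + 1)*re(k) + im(k)^2)/(re(k)^2 + im(k)^2))*(C2*sin(log(z)*Abs(im(k))/(re(k)^2 + im(k)^2)) + C3*cos(log(z)*im(k)/(re(k)^2 + im(k)^2)))


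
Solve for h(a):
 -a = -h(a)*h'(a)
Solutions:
 h(a) = -sqrt(C1 + a^2)
 h(a) = sqrt(C1 + a^2)


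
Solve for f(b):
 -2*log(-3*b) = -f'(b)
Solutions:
 f(b) = C1 + 2*b*log(-b) + 2*b*(-1 + log(3))


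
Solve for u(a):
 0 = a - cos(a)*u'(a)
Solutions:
 u(a) = C1 + Integral(a/cos(a), a)


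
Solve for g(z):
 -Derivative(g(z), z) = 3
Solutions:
 g(z) = C1 - 3*z


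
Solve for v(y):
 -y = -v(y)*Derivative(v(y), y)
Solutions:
 v(y) = -sqrt(C1 + y^2)
 v(y) = sqrt(C1 + y^2)


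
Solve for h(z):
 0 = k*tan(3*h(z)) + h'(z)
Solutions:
 h(z) = -asin(C1*exp(-3*k*z))/3 + pi/3
 h(z) = asin(C1*exp(-3*k*z))/3


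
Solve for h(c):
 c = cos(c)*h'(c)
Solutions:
 h(c) = C1 + Integral(c/cos(c), c)


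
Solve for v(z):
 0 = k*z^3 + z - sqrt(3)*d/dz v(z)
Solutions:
 v(z) = C1 + sqrt(3)*k*z^4/12 + sqrt(3)*z^2/6


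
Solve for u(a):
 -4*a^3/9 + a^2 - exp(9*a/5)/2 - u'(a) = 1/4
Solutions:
 u(a) = C1 - a^4/9 + a^3/3 - a/4 - 5*exp(9*a/5)/18


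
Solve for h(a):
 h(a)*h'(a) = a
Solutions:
 h(a) = -sqrt(C1 + a^2)
 h(a) = sqrt(C1 + a^2)


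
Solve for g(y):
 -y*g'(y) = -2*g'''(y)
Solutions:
 g(y) = C1 + Integral(C2*airyai(2^(2/3)*y/2) + C3*airybi(2^(2/3)*y/2), y)


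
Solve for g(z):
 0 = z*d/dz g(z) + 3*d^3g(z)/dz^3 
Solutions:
 g(z) = C1 + Integral(C2*airyai(-3^(2/3)*z/3) + C3*airybi(-3^(2/3)*z/3), z)


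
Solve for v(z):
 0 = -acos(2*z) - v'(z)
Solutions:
 v(z) = C1 - z*acos(2*z) + sqrt(1 - 4*z^2)/2


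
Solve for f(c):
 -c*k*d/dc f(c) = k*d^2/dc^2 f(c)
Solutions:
 f(c) = C1 + C2*erf(sqrt(2)*c/2)


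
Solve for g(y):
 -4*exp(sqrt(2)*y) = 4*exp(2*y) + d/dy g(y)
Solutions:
 g(y) = C1 - 2*exp(2*y) - 2*sqrt(2)*exp(sqrt(2)*y)


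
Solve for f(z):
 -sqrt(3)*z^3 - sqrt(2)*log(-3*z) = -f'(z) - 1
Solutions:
 f(z) = C1 + sqrt(3)*z^4/4 + sqrt(2)*z*log(-z) + z*(-sqrt(2) - 1 + sqrt(2)*log(3))


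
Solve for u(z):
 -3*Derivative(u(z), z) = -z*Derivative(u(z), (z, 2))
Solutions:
 u(z) = C1 + C2*z^4


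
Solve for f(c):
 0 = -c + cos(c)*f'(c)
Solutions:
 f(c) = C1 + Integral(c/cos(c), c)


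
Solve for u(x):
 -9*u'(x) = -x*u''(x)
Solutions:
 u(x) = C1 + C2*x^10


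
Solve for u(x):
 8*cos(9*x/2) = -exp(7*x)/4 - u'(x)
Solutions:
 u(x) = C1 - exp(7*x)/28 - 16*sin(9*x/2)/9


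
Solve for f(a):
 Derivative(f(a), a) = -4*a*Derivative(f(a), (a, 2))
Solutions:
 f(a) = C1 + C2*a^(3/4)


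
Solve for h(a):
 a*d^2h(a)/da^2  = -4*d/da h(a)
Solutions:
 h(a) = C1 + C2/a^3


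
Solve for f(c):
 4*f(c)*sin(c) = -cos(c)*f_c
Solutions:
 f(c) = C1*cos(c)^4


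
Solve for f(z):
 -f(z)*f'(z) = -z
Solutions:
 f(z) = -sqrt(C1 + z^2)
 f(z) = sqrt(C1 + z^2)


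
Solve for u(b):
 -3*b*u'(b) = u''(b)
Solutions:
 u(b) = C1 + C2*erf(sqrt(6)*b/2)


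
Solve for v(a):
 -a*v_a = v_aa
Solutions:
 v(a) = C1 + C2*erf(sqrt(2)*a/2)


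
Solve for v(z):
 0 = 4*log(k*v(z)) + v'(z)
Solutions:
 li(k*v(z))/k = C1 - 4*z


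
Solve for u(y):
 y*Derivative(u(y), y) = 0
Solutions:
 u(y) = C1


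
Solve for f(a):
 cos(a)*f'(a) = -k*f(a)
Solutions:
 f(a) = C1*exp(k*(log(sin(a) - 1) - log(sin(a) + 1))/2)


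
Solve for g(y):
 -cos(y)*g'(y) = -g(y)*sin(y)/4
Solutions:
 g(y) = C1/cos(y)^(1/4)


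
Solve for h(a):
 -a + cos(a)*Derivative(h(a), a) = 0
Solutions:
 h(a) = C1 + Integral(a/cos(a), a)


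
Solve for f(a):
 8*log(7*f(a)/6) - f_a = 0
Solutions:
 Integral(1/(-log(_y) - log(7) + log(6)), (_y, f(a)))/8 = C1 - a


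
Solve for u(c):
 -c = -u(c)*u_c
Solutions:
 u(c) = -sqrt(C1 + c^2)
 u(c) = sqrt(C1 + c^2)


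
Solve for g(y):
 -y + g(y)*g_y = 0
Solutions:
 g(y) = -sqrt(C1 + y^2)
 g(y) = sqrt(C1 + y^2)


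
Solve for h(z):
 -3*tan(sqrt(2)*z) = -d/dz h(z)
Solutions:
 h(z) = C1 - 3*sqrt(2)*log(cos(sqrt(2)*z))/2


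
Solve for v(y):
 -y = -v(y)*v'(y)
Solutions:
 v(y) = -sqrt(C1 + y^2)
 v(y) = sqrt(C1 + y^2)


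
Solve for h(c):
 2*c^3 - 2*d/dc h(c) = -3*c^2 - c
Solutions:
 h(c) = C1 + c^4/4 + c^3/2 + c^2/4


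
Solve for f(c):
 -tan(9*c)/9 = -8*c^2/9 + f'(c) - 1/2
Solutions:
 f(c) = C1 + 8*c^3/27 + c/2 + log(cos(9*c))/81


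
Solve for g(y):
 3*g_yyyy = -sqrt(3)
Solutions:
 g(y) = C1 + C2*y + C3*y^2 + C4*y^3 - sqrt(3)*y^4/72


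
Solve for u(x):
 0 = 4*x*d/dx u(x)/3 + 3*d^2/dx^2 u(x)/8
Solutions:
 u(x) = C1 + C2*erf(4*x/3)


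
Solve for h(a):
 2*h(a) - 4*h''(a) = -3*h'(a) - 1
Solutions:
 h(a) = C1*exp(a*(3 - sqrt(41))/8) + C2*exp(a*(3 + sqrt(41))/8) - 1/2


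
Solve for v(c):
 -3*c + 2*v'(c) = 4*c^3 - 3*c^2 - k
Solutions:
 v(c) = C1 + c^4/2 - c^3/2 + 3*c^2/4 - c*k/2


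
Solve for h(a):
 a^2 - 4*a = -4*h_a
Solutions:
 h(a) = C1 - a^3/12 + a^2/2


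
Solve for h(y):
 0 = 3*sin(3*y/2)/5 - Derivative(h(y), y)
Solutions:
 h(y) = C1 - 2*cos(3*y/2)/5


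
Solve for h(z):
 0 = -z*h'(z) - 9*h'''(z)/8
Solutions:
 h(z) = C1 + Integral(C2*airyai(-2*3^(1/3)*z/3) + C3*airybi(-2*3^(1/3)*z/3), z)


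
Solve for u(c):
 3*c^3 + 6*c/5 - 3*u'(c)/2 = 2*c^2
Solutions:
 u(c) = C1 + c^4/2 - 4*c^3/9 + 2*c^2/5


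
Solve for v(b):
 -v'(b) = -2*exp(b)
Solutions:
 v(b) = C1 + 2*exp(b)


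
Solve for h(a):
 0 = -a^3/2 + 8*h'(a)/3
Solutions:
 h(a) = C1 + 3*a^4/64


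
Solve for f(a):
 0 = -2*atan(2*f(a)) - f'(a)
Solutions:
 Integral(1/atan(2*_y), (_y, f(a))) = C1 - 2*a


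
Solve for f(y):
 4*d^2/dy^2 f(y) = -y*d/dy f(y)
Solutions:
 f(y) = C1 + C2*erf(sqrt(2)*y/4)


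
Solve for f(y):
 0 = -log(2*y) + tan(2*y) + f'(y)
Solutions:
 f(y) = C1 + y*log(y) - y + y*log(2) + log(cos(2*y))/2


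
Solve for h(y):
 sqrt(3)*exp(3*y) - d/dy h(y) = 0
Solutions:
 h(y) = C1 + sqrt(3)*exp(3*y)/3


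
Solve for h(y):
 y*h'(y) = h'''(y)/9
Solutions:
 h(y) = C1 + Integral(C2*airyai(3^(2/3)*y) + C3*airybi(3^(2/3)*y), y)


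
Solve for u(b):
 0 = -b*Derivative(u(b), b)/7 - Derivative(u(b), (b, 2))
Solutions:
 u(b) = C1 + C2*erf(sqrt(14)*b/14)


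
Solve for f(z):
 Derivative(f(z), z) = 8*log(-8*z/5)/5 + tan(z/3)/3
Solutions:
 f(z) = C1 + 8*z*log(-z)/5 - 8*z*log(5)/5 - 8*z/5 + 24*z*log(2)/5 - log(cos(z/3))


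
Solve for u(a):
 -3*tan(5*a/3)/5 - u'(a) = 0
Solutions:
 u(a) = C1 + 9*log(cos(5*a/3))/25


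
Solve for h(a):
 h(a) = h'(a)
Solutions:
 h(a) = C1*exp(a)


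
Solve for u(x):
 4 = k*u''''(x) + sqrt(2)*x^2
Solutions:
 u(x) = C1 + C2*x + C3*x^2 + C4*x^3 - sqrt(2)*x^6/(360*k) + x^4/(6*k)


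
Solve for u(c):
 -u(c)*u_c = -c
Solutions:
 u(c) = -sqrt(C1 + c^2)
 u(c) = sqrt(C1 + c^2)


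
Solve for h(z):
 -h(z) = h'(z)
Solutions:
 h(z) = C1*exp(-z)


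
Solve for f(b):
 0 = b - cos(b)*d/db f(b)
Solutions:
 f(b) = C1 + Integral(b/cos(b), b)


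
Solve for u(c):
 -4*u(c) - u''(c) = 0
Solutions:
 u(c) = C1*sin(2*c) + C2*cos(2*c)


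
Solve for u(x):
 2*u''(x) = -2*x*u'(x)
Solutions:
 u(x) = C1 + C2*erf(sqrt(2)*x/2)


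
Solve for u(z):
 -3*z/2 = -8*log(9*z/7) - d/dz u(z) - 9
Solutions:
 u(z) = C1 + 3*z^2/4 - 8*z*log(z) + z*log(5764801/43046721) - z


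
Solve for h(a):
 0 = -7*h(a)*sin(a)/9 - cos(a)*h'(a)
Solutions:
 h(a) = C1*cos(a)^(7/9)


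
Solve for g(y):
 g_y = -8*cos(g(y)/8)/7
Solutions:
 8*y/7 - 4*log(sin(g(y)/8) - 1) + 4*log(sin(g(y)/8) + 1) = C1


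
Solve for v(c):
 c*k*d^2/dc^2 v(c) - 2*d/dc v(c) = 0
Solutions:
 v(c) = C1 + c^(((re(k) + 2)*re(k) + im(k)^2)/(re(k)^2 + im(k)^2))*(C2*sin(2*log(c)*Abs(im(k))/(re(k)^2 + im(k)^2)) + C3*cos(2*log(c)*im(k)/(re(k)^2 + im(k)^2)))


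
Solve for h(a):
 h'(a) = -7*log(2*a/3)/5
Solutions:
 h(a) = C1 - 7*a*log(a)/5 - 7*a*log(2)/5 + 7*a/5 + 7*a*log(3)/5


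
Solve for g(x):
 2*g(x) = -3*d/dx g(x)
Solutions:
 g(x) = C1*exp(-2*x/3)


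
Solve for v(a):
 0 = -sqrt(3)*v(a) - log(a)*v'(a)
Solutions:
 v(a) = C1*exp(-sqrt(3)*li(a))


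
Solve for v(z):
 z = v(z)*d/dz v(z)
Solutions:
 v(z) = -sqrt(C1 + z^2)
 v(z) = sqrt(C1 + z^2)


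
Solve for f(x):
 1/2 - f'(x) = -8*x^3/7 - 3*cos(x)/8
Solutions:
 f(x) = C1 + 2*x^4/7 + x/2 + 3*sin(x)/8


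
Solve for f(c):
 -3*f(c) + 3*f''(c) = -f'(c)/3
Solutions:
 f(c) = C1*exp(c*(-1 + 5*sqrt(13))/18) + C2*exp(-c*(1 + 5*sqrt(13))/18)


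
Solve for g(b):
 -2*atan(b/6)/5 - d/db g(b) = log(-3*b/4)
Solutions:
 g(b) = C1 - b*log(-b) - 2*b*atan(b/6)/5 - b*log(3) + b + 2*b*log(2) + 6*log(b^2 + 36)/5


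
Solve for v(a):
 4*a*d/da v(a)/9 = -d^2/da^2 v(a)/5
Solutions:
 v(a) = C1 + C2*erf(sqrt(10)*a/3)


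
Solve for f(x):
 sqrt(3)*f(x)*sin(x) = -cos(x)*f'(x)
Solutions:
 f(x) = C1*cos(x)^(sqrt(3))


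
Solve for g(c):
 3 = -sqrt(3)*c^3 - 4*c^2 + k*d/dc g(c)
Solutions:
 g(c) = C1 + sqrt(3)*c^4/(4*k) + 4*c^3/(3*k) + 3*c/k


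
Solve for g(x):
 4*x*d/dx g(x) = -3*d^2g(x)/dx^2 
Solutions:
 g(x) = C1 + C2*erf(sqrt(6)*x/3)


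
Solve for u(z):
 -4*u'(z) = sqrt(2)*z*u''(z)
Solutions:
 u(z) = C1 + C2*z^(1 - 2*sqrt(2))


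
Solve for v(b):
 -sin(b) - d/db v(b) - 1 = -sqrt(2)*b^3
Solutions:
 v(b) = C1 + sqrt(2)*b^4/4 - b + cos(b)


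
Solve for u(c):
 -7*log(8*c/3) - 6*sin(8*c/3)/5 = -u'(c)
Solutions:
 u(c) = C1 + 7*c*log(c) - 7*c*log(3) - 7*c + 21*c*log(2) - 9*cos(8*c/3)/20


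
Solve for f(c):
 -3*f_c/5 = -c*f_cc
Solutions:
 f(c) = C1 + C2*c^(8/5)


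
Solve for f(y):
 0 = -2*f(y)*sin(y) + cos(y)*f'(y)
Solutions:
 f(y) = C1/cos(y)^2


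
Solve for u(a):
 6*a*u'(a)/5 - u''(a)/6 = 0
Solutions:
 u(a) = C1 + C2*erfi(3*sqrt(10)*a/5)


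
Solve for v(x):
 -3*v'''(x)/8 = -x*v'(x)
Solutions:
 v(x) = C1 + Integral(C2*airyai(2*3^(2/3)*x/3) + C3*airybi(2*3^(2/3)*x/3), x)


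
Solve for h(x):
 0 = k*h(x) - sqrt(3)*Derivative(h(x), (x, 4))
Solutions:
 h(x) = C1*exp(-3^(7/8)*k^(1/4)*x/3) + C2*exp(3^(7/8)*k^(1/4)*x/3) + C3*exp(-3^(7/8)*I*k^(1/4)*x/3) + C4*exp(3^(7/8)*I*k^(1/4)*x/3)


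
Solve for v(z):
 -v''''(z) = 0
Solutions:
 v(z) = C1 + C2*z + C3*z^2 + C4*z^3


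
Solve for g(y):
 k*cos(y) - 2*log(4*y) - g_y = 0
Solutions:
 g(y) = C1 + k*sin(y) - 2*y*log(y) - 4*y*log(2) + 2*y


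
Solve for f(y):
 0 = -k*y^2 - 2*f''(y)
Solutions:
 f(y) = C1 + C2*y - k*y^4/24


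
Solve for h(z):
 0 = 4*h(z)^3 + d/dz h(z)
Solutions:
 h(z) = -sqrt(2)*sqrt(-1/(C1 - 4*z))/2
 h(z) = sqrt(2)*sqrt(-1/(C1 - 4*z))/2


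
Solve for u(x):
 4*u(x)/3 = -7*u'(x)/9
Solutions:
 u(x) = C1*exp(-12*x/7)


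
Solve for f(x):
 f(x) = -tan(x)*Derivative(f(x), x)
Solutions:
 f(x) = C1/sin(x)


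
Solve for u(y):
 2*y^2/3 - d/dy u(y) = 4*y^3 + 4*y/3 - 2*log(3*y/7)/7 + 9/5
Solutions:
 u(y) = C1 - y^4 + 2*y^3/9 - 2*y^2/3 + 2*y*log(y)/7 - 73*y/35 - 2*y*log(7)/7 + 2*y*log(3)/7


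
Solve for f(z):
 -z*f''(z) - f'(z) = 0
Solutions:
 f(z) = C1 + C2*log(z)


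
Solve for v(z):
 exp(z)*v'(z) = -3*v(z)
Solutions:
 v(z) = C1*exp(3*exp(-z))


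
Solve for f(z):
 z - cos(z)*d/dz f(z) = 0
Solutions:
 f(z) = C1 + Integral(z/cos(z), z)


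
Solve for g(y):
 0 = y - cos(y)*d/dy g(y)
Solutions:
 g(y) = C1 + Integral(y/cos(y), y)


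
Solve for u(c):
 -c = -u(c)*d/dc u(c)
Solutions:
 u(c) = -sqrt(C1 + c^2)
 u(c) = sqrt(C1 + c^2)


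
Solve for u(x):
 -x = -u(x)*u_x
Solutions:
 u(x) = -sqrt(C1 + x^2)
 u(x) = sqrt(C1 + x^2)


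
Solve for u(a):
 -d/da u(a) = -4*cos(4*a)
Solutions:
 u(a) = C1 + sin(4*a)


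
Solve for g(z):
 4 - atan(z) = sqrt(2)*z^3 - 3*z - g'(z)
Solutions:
 g(z) = C1 + sqrt(2)*z^4/4 - 3*z^2/2 + z*atan(z) - 4*z - log(z^2 + 1)/2


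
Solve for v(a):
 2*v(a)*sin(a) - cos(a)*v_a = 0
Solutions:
 v(a) = C1/cos(a)^2


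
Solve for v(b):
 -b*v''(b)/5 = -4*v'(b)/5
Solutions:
 v(b) = C1 + C2*b^5


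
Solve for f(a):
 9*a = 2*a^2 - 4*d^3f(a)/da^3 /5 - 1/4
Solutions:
 f(a) = C1 + C2*a + C3*a^2 + a^5/24 - 15*a^4/32 - 5*a^3/96


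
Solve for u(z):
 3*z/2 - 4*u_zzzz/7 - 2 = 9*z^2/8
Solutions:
 u(z) = C1 + C2*z + C3*z^2 + C4*z^3 - 7*z^6/1280 + 7*z^5/320 - 7*z^4/48


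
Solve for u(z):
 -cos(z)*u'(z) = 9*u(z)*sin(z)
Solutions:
 u(z) = C1*cos(z)^9


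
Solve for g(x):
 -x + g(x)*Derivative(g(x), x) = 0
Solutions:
 g(x) = -sqrt(C1 + x^2)
 g(x) = sqrt(C1 + x^2)


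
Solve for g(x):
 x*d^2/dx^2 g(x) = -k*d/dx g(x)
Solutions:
 g(x) = C1 + x^(1 - re(k))*(C2*sin(log(x)*Abs(im(k))) + C3*cos(log(x)*im(k)))


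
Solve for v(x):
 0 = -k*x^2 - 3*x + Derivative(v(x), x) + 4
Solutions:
 v(x) = C1 + k*x^3/3 + 3*x^2/2 - 4*x


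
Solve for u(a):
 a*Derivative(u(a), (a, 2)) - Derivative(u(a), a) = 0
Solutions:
 u(a) = C1 + C2*a^2


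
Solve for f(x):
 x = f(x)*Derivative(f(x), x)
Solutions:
 f(x) = -sqrt(C1 + x^2)
 f(x) = sqrt(C1 + x^2)


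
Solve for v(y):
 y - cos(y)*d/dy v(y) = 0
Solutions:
 v(y) = C1 + Integral(y/cos(y), y)


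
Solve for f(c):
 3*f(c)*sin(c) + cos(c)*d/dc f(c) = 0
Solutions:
 f(c) = C1*cos(c)^3


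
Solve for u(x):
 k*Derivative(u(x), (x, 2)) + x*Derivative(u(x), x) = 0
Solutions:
 u(x) = C1 + C2*sqrt(k)*erf(sqrt(2)*x*sqrt(1/k)/2)


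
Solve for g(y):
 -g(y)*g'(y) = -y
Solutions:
 g(y) = -sqrt(C1 + y^2)
 g(y) = sqrt(C1 + y^2)


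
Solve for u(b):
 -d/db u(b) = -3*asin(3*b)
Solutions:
 u(b) = C1 + 3*b*asin(3*b) + sqrt(1 - 9*b^2)


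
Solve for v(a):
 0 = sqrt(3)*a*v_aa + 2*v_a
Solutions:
 v(a) = C1 + C2*a^(1 - 2*sqrt(3)/3)


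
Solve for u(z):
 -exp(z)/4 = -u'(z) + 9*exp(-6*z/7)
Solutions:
 u(z) = C1 + exp(z)/4 - 21*exp(-6*z/7)/2


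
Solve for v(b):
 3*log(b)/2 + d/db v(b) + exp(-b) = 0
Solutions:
 v(b) = C1 - 3*b*log(b)/2 + 3*b/2 + exp(-b)


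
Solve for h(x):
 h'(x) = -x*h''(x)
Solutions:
 h(x) = C1 + C2*log(x)


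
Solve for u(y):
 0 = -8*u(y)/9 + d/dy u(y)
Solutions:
 u(y) = C1*exp(8*y/9)


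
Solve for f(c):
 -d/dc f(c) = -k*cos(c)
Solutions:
 f(c) = C1 + k*sin(c)


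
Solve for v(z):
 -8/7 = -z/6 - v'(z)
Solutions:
 v(z) = C1 - z^2/12 + 8*z/7


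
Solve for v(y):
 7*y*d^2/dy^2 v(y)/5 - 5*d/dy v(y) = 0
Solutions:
 v(y) = C1 + C2*y^(32/7)


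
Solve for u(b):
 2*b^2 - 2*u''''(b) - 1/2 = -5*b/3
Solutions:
 u(b) = C1 + C2*b + C3*b^2 + C4*b^3 + b^6/360 + b^5/144 - b^4/96


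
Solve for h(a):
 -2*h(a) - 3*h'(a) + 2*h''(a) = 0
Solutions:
 h(a) = C1*exp(-a/2) + C2*exp(2*a)


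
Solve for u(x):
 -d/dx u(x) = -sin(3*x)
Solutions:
 u(x) = C1 - cos(3*x)/3


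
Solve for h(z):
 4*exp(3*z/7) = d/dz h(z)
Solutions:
 h(z) = C1 + 28*exp(3*z/7)/3


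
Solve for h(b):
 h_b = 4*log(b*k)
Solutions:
 h(b) = C1 + 4*b*log(b*k) - 4*b


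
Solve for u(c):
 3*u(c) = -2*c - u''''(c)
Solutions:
 u(c) = -2*c/3 + (C1*sin(sqrt(2)*3^(1/4)*c/2) + C2*cos(sqrt(2)*3^(1/4)*c/2))*exp(-sqrt(2)*3^(1/4)*c/2) + (C3*sin(sqrt(2)*3^(1/4)*c/2) + C4*cos(sqrt(2)*3^(1/4)*c/2))*exp(sqrt(2)*3^(1/4)*c/2)


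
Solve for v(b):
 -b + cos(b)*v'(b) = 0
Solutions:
 v(b) = C1 + Integral(b/cos(b), b)


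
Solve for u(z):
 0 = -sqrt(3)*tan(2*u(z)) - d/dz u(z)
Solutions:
 u(z) = -asin(C1*exp(-2*sqrt(3)*z))/2 + pi/2
 u(z) = asin(C1*exp(-2*sqrt(3)*z))/2


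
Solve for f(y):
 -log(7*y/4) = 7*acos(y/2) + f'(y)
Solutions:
 f(y) = C1 - y*log(y) - 7*y*acos(y/2) - y*log(7) + y + 2*y*log(2) + 7*sqrt(4 - y^2)


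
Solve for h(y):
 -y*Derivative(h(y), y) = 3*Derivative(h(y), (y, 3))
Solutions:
 h(y) = C1 + Integral(C2*airyai(-3^(2/3)*y/3) + C3*airybi(-3^(2/3)*y/3), y)


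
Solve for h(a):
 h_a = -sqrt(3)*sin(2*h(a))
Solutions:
 h(a) = pi - acos((-C1 - exp(4*sqrt(3)*a))/(C1 - exp(4*sqrt(3)*a)))/2
 h(a) = acos((-C1 - exp(4*sqrt(3)*a))/(C1 - exp(4*sqrt(3)*a)))/2


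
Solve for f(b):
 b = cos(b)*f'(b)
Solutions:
 f(b) = C1 + Integral(b/cos(b), b)


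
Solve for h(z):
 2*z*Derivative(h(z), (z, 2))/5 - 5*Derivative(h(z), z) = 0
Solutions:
 h(z) = C1 + C2*z^(27/2)


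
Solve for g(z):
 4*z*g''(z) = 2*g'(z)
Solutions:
 g(z) = C1 + C2*z^(3/2)


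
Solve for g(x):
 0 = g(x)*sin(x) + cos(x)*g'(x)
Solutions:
 g(x) = C1*cos(x)


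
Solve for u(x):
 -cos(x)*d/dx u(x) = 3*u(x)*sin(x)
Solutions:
 u(x) = C1*cos(x)^3


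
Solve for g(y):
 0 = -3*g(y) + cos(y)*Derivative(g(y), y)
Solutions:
 g(y) = C1*(sin(y) + 1)^(3/2)/(sin(y) - 1)^(3/2)


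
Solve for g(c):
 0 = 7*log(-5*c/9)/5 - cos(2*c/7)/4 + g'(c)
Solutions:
 g(c) = C1 - 7*c*log(-c)/5 - 7*c*log(5)/5 + 7*c/5 + 14*c*log(3)/5 + 7*sin(2*c/7)/8


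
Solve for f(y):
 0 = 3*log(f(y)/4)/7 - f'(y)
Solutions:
 7*Integral(1/(-log(_y) + 2*log(2)), (_y, f(y)))/3 = C1 - y


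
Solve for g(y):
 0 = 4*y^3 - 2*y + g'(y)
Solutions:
 g(y) = C1 - y^4 + y^2


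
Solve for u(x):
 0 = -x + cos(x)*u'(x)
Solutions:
 u(x) = C1 + Integral(x/cos(x), x)


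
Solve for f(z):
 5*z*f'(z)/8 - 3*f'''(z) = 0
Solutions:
 f(z) = C1 + Integral(C2*airyai(3^(2/3)*5^(1/3)*z/6) + C3*airybi(3^(2/3)*5^(1/3)*z/6), z)


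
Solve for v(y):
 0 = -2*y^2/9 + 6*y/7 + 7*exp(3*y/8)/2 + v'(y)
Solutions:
 v(y) = C1 + 2*y^3/27 - 3*y^2/7 - 28*exp(3*y/8)/3


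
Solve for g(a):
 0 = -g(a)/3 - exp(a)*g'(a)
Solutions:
 g(a) = C1*exp(exp(-a)/3)


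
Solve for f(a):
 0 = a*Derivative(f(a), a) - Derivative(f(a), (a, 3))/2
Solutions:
 f(a) = C1 + Integral(C2*airyai(2^(1/3)*a) + C3*airybi(2^(1/3)*a), a)


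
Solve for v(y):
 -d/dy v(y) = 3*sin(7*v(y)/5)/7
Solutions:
 3*y/7 + 5*log(cos(7*v(y)/5) - 1)/14 - 5*log(cos(7*v(y)/5) + 1)/14 = C1


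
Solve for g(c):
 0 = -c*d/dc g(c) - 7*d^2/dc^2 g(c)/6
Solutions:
 g(c) = C1 + C2*erf(sqrt(21)*c/7)


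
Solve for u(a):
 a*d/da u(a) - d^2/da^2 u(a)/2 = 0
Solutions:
 u(a) = C1 + C2*erfi(a)


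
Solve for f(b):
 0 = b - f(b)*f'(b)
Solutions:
 f(b) = -sqrt(C1 + b^2)
 f(b) = sqrt(C1 + b^2)


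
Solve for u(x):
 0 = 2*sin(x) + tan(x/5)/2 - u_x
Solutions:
 u(x) = C1 - 5*log(cos(x/5))/2 - 2*cos(x)


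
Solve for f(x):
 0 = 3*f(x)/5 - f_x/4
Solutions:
 f(x) = C1*exp(12*x/5)


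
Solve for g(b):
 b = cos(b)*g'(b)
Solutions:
 g(b) = C1 + Integral(b/cos(b), b)


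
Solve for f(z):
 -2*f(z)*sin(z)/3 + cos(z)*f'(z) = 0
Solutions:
 f(z) = C1/cos(z)^(2/3)


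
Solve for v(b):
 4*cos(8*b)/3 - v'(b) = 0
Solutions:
 v(b) = C1 + sin(8*b)/6


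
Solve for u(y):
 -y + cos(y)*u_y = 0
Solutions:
 u(y) = C1 + Integral(y/cos(y), y)


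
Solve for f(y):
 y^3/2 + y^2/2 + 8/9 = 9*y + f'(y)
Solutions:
 f(y) = C1 + y^4/8 + y^3/6 - 9*y^2/2 + 8*y/9


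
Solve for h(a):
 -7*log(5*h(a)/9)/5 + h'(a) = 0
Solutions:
 5*Integral(1/(-log(_y) - log(5) + 2*log(3)), (_y, h(a)))/7 = C1 - a


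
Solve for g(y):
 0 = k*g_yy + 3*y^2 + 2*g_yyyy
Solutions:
 g(y) = C1 + C2*y + C3*exp(-sqrt(2)*y*sqrt(-k)/2) + C4*exp(sqrt(2)*y*sqrt(-k)/2) - y^4/(4*k) + 6*y^2/k^2


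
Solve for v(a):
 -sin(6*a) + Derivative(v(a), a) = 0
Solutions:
 v(a) = C1 - cos(6*a)/6


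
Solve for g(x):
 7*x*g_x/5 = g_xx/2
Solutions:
 g(x) = C1 + C2*erfi(sqrt(35)*x/5)


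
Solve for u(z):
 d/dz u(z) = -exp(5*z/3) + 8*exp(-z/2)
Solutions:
 u(z) = C1 - 3*exp(5*z/3)/5 - 16*exp(-z/2)


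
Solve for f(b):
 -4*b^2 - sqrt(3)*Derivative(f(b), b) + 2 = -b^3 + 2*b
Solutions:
 f(b) = C1 + sqrt(3)*b^4/12 - 4*sqrt(3)*b^3/9 - sqrt(3)*b^2/3 + 2*sqrt(3)*b/3


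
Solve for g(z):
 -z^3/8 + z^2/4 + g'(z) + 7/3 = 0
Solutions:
 g(z) = C1 + z^4/32 - z^3/12 - 7*z/3


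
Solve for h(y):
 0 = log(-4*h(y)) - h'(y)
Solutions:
 -Integral(1/(log(-_y) + 2*log(2)), (_y, h(y))) = C1 - y


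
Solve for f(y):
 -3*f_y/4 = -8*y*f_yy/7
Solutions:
 f(y) = C1 + C2*y^(53/32)


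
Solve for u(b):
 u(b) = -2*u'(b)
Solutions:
 u(b) = C1*exp(-b/2)


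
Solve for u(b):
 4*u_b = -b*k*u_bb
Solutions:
 u(b) = C1 + b^(((re(k) - 4)*re(k) + im(k)^2)/(re(k)^2 + im(k)^2))*(C2*sin(4*log(b)*Abs(im(k))/(re(k)^2 + im(k)^2)) + C3*cos(4*log(b)*im(k)/(re(k)^2 + im(k)^2)))


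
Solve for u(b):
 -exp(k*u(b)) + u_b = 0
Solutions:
 u(b) = Piecewise((log(-1/(C1*k + b*k))/k, Ne(k, 0)), (nan, True))
 u(b) = Piecewise((C1 + b, Eq(k, 0)), (nan, True))


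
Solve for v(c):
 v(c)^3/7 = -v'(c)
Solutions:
 v(c) = -sqrt(14)*sqrt(-1/(C1 - c))/2
 v(c) = sqrt(14)*sqrt(-1/(C1 - c))/2


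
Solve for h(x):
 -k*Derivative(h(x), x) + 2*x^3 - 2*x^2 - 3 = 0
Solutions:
 h(x) = C1 + x^4/(2*k) - 2*x^3/(3*k) - 3*x/k


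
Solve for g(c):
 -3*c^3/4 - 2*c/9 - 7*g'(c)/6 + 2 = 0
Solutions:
 g(c) = C1 - 9*c^4/56 - 2*c^2/21 + 12*c/7


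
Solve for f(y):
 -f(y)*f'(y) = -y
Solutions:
 f(y) = -sqrt(C1 + y^2)
 f(y) = sqrt(C1 + y^2)


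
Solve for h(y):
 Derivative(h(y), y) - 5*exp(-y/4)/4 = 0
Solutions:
 h(y) = C1 - 5*exp(-y/4)


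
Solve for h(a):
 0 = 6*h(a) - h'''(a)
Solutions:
 h(a) = C3*exp(6^(1/3)*a) + (C1*sin(2^(1/3)*3^(5/6)*a/2) + C2*cos(2^(1/3)*3^(5/6)*a/2))*exp(-6^(1/3)*a/2)


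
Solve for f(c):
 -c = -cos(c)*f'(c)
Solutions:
 f(c) = C1 + Integral(c/cos(c), c)


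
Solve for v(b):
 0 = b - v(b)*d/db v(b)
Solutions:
 v(b) = -sqrt(C1 + b^2)
 v(b) = sqrt(C1 + b^2)


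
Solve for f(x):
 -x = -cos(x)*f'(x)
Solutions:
 f(x) = C1 + Integral(x/cos(x), x)


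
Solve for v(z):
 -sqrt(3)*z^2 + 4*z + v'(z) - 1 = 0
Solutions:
 v(z) = C1 + sqrt(3)*z^3/3 - 2*z^2 + z


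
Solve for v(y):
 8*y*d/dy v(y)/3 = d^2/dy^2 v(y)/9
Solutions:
 v(y) = C1 + C2*erfi(2*sqrt(3)*y)


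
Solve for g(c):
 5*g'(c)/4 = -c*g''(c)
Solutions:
 g(c) = C1 + C2/c^(1/4)


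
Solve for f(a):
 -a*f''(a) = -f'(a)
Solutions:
 f(a) = C1 + C2*a^2


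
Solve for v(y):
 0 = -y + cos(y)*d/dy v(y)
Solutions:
 v(y) = C1 + Integral(y/cos(y), y)


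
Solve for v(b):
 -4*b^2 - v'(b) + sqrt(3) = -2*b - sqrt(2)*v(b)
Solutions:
 v(b) = C1*exp(sqrt(2)*b) + 2*sqrt(2)*b^2 - sqrt(2)*b + 4*b - sqrt(6)/2 - 1 + 2*sqrt(2)


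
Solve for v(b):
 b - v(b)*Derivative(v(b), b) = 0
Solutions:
 v(b) = -sqrt(C1 + b^2)
 v(b) = sqrt(C1 + b^2)


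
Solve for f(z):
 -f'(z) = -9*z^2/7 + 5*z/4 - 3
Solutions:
 f(z) = C1 + 3*z^3/7 - 5*z^2/8 + 3*z


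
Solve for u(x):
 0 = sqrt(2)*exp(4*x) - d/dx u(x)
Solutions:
 u(x) = C1 + sqrt(2)*exp(4*x)/4


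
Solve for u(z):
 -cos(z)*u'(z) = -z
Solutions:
 u(z) = C1 + Integral(z/cos(z), z)


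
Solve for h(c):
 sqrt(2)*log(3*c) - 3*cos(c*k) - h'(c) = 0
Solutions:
 h(c) = C1 + sqrt(2)*c*(log(c) - 1) + sqrt(2)*c*log(3) - 3*Piecewise((sin(c*k)/k, Ne(k, 0)), (c, True))


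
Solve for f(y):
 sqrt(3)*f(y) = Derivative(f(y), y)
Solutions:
 f(y) = C1*exp(sqrt(3)*y)


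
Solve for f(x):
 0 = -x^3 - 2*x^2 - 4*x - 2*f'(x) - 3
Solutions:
 f(x) = C1 - x^4/8 - x^3/3 - x^2 - 3*x/2


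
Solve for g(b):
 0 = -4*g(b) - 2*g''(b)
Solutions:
 g(b) = C1*sin(sqrt(2)*b) + C2*cos(sqrt(2)*b)


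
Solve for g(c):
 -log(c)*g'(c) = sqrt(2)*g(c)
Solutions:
 g(c) = C1*exp(-sqrt(2)*li(c))


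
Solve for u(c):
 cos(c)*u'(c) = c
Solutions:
 u(c) = C1 + Integral(c/cos(c), c)


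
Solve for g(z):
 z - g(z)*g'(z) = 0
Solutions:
 g(z) = -sqrt(C1 + z^2)
 g(z) = sqrt(C1 + z^2)


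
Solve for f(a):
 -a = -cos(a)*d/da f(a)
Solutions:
 f(a) = C1 + Integral(a/cos(a), a)


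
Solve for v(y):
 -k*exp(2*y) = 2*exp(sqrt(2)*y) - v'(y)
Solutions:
 v(y) = C1 + k*exp(2*y)/2 + sqrt(2)*exp(sqrt(2)*y)


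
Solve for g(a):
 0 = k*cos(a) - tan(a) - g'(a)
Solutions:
 g(a) = C1 + k*sin(a) + log(cos(a))


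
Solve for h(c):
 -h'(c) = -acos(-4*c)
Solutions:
 h(c) = C1 + c*acos(-4*c) + sqrt(1 - 16*c^2)/4


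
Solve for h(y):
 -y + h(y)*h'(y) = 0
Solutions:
 h(y) = -sqrt(C1 + y^2)
 h(y) = sqrt(C1 + y^2)


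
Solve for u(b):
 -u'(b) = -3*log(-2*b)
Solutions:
 u(b) = C1 + 3*b*log(-b) + 3*b*(-1 + log(2))


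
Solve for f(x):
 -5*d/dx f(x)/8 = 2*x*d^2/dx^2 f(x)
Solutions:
 f(x) = C1 + C2*x^(11/16)


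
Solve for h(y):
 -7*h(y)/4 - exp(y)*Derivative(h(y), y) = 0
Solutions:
 h(y) = C1*exp(7*exp(-y)/4)


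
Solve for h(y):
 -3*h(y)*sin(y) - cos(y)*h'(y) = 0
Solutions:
 h(y) = C1*cos(y)^3


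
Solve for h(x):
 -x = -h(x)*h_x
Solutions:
 h(x) = -sqrt(C1 + x^2)
 h(x) = sqrt(C1 + x^2)


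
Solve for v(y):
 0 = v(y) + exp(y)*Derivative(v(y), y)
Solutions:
 v(y) = C1*exp(exp(-y))


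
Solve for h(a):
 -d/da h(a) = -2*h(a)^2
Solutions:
 h(a) = -1/(C1 + 2*a)


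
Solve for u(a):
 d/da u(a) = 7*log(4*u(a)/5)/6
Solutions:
 -6*Integral(1/(log(_y) - log(5) + 2*log(2)), (_y, u(a)))/7 = C1 - a


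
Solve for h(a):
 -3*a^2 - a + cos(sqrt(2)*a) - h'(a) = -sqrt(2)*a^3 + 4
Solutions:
 h(a) = C1 + sqrt(2)*a^4/4 - a^3 - a^2/2 - 4*a + sqrt(2)*sin(sqrt(2)*a)/2


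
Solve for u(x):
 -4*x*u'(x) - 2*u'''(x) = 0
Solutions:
 u(x) = C1 + Integral(C2*airyai(-2^(1/3)*x) + C3*airybi(-2^(1/3)*x), x)


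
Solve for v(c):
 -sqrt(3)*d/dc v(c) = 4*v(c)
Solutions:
 v(c) = C1*exp(-4*sqrt(3)*c/3)


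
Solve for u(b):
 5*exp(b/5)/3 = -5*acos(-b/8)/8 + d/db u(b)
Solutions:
 u(b) = C1 + 5*b*acos(-b/8)/8 + 5*sqrt(64 - b^2)/8 + 25*exp(b/5)/3


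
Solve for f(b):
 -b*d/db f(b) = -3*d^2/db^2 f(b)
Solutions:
 f(b) = C1 + C2*erfi(sqrt(6)*b/6)


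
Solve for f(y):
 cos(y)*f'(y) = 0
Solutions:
 f(y) = C1


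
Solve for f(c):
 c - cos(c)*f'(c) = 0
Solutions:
 f(c) = C1 + Integral(c/cos(c), c)


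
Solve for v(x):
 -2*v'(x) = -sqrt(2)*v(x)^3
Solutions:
 v(x) = -sqrt(-1/(C1 + sqrt(2)*x))
 v(x) = sqrt(-1/(C1 + sqrt(2)*x))


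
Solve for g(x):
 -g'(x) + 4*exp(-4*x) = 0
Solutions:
 g(x) = C1 - exp(-4*x)


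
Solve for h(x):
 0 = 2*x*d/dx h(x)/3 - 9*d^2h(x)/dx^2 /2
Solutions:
 h(x) = C1 + C2*erfi(sqrt(6)*x/9)


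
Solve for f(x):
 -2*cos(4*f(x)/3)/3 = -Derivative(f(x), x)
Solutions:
 -2*x/3 - 3*log(sin(4*f(x)/3) - 1)/8 + 3*log(sin(4*f(x)/3) + 1)/8 = C1


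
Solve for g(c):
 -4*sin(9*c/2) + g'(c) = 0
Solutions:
 g(c) = C1 - 8*cos(9*c/2)/9


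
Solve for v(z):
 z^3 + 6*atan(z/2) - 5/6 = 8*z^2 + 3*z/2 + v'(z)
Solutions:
 v(z) = C1 + z^4/4 - 8*z^3/3 - 3*z^2/4 + 6*z*atan(z/2) - 5*z/6 - 6*log(z^2 + 4)


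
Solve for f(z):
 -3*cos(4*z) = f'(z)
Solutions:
 f(z) = C1 - 3*sin(4*z)/4


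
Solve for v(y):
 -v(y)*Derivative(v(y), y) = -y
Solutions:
 v(y) = -sqrt(C1 + y^2)
 v(y) = sqrt(C1 + y^2)


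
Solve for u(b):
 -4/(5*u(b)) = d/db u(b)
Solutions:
 u(b) = -sqrt(C1 - 40*b)/5
 u(b) = sqrt(C1 - 40*b)/5


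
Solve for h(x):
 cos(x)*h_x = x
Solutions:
 h(x) = C1 + Integral(x/cos(x), x)


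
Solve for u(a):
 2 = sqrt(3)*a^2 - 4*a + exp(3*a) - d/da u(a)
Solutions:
 u(a) = C1 + sqrt(3)*a^3/3 - 2*a^2 - 2*a + exp(3*a)/3


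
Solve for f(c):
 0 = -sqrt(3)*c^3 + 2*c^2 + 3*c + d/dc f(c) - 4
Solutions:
 f(c) = C1 + sqrt(3)*c^4/4 - 2*c^3/3 - 3*c^2/2 + 4*c


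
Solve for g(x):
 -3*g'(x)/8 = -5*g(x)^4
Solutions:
 g(x) = (-1/(C1 + 40*x))^(1/3)
 g(x) = (-1/(C1 + 40*x))^(1/3)*(-1 - sqrt(3)*I)/2
 g(x) = (-1/(C1 + 40*x))^(1/3)*(-1 + sqrt(3)*I)/2


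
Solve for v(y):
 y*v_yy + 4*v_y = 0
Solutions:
 v(y) = C1 + C2/y^3


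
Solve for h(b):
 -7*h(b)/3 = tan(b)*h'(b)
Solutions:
 h(b) = C1/sin(b)^(7/3)


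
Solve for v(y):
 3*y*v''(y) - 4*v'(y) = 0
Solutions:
 v(y) = C1 + C2*y^(7/3)


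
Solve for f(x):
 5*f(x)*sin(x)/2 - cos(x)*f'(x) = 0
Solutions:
 f(x) = C1/cos(x)^(5/2)


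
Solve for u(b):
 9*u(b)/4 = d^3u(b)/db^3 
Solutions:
 u(b) = C3*exp(2^(1/3)*3^(2/3)*b/2) + (C1*sin(3*2^(1/3)*3^(1/6)*b/4) + C2*cos(3*2^(1/3)*3^(1/6)*b/4))*exp(-2^(1/3)*3^(2/3)*b/4)


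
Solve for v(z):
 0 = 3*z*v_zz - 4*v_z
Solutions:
 v(z) = C1 + C2*z^(7/3)


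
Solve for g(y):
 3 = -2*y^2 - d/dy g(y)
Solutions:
 g(y) = C1 - 2*y^3/3 - 3*y


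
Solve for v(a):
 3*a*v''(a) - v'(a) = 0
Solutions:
 v(a) = C1 + C2*a^(4/3)


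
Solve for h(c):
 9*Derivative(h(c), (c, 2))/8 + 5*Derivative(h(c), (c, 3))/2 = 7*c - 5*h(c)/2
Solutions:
 h(c) = C1*exp(c*(-6 + 9/(40*sqrt(10135) + 4027)^(1/3) + (40*sqrt(10135) + 4027)^(1/3))/40)*sin(sqrt(3)*c*(-(40*sqrt(10135) + 4027)^(1/3) + 9/(40*sqrt(10135) + 4027)^(1/3))/40) + C2*exp(c*(-6 + 9/(40*sqrt(10135) + 4027)^(1/3) + (40*sqrt(10135) + 4027)^(1/3))/40)*cos(sqrt(3)*c*(-(40*sqrt(10135) + 4027)^(1/3) + 9/(40*sqrt(10135) + 4027)^(1/3))/40) + C3*exp(-c*(9/(40*sqrt(10135) + 4027)^(1/3) + 3 + (40*sqrt(10135) + 4027)^(1/3))/20) + 14*c/5


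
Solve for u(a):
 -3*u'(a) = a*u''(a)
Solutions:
 u(a) = C1 + C2/a^2


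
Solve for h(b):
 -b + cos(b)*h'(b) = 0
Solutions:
 h(b) = C1 + Integral(b/cos(b), b)


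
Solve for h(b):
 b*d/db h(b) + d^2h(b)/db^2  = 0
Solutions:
 h(b) = C1 + C2*erf(sqrt(2)*b/2)


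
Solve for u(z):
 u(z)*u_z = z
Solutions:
 u(z) = -sqrt(C1 + z^2)
 u(z) = sqrt(C1 + z^2)


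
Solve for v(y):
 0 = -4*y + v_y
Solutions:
 v(y) = C1 + 2*y^2


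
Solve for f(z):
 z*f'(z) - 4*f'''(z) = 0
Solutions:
 f(z) = C1 + Integral(C2*airyai(2^(1/3)*z/2) + C3*airybi(2^(1/3)*z/2), z)


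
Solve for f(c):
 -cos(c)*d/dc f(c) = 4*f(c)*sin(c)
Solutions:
 f(c) = C1*cos(c)^4


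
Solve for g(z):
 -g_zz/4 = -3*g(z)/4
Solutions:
 g(z) = C1*exp(-sqrt(3)*z) + C2*exp(sqrt(3)*z)


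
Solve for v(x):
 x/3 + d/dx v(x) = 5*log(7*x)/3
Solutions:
 v(x) = C1 - x^2/6 + 5*x*log(x)/3 - 5*x/3 + 5*x*log(7)/3


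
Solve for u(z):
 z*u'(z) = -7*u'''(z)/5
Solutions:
 u(z) = C1 + Integral(C2*airyai(-5^(1/3)*7^(2/3)*z/7) + C3*airybi(-5^(1/3)*7^(2/3)*z/7), z)


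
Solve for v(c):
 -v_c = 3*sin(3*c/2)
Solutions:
 v(c) = C1 + 2*cos(3*c/2)


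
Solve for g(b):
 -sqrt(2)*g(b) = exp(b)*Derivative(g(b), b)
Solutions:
 g(b) = C1*exp(sqrt(2)*exp(-b))


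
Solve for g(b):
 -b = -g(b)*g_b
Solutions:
 g(b) = -sqrt(C1 + b^2)
 g(b) = sqrt(C1 + b^2)


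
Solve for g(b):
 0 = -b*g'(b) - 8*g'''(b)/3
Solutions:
 g(b) = C1 + Integral(C2*airyai(-3^(1/3)*b/2) + C3*airybi(-3^(1/3)*b/2), b)


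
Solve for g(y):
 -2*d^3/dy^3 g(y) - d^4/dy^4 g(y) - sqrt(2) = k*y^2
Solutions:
 g(y) = C1 + C2*y + C3*y^2 + C4*exp(-2*y) - k*y^5/120 + k*y^4/48 + y^3*(-k - 2*sqrt(2))/24


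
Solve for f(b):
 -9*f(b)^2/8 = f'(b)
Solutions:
 f(b) = 8/(C1 + 9*b)


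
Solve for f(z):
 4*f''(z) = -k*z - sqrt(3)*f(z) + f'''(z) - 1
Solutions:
 f(z) = C1*exp(z*(-2^(2/3)*(27*sqrt(3) + sqrt(-16384 + (27*sqrt(3) + 128)^2) + 128)^(1/3) - 32*2^(1/3)/(27*sqrt(3) + sqrt(-16384 + (27*sqrt(3) + 128)^2) + 128)^(1/3) + 16)/12)*sin(2^(1/3)*sqrt(3)*z*(-2^(1/3)*(27*sqrt(3) + sqrt(-16384 + 729*(-128/27 - sqrt(3))^2) + 128)^(1/3) + 32/(27*sqrt(3) + sqrt(-16384 + 729*(-128/27 - sqrt(3))^2) + 128)^(1/3))/12) + C2*exp(z*(-2^(2/3)*(27*sqrt(3) + sqrt(-16384 + (27*sqrt(3) + 128)^2) + 128)^(1/3) - 32*2^(1/3)/(27*sqrt(3) + sqrt(-16384 + (27*sqrt(3) + 128)^2) + 128)^(1/3) + 16)/12)*cos(2^(1/3)*sqrt(3)*z*(-2^(1/3)*(27*sqrt(3) + sqrt(-16384 + 729*(-128/27 - sqrt(3))^2) + 128)^(1/3) + 32/(27*sqrt(3) + sqrt(-16384 + 729*(-128/27 - sqrt(3))^2) + 128)^(1/3))/12) + C3*exp(z*(32*2^(1/3)/(27*sqrt(3) + sqrt(-16384 + (27*sqrt(3) + 128)^2) + 128)^(1/3) + 8 + 2^(2/3)*(27*sqrt(3) + sqrt(-16384 + (27*sqrt(3) + 128)^2) + 128)^(1/3))/6) - sqrt(3)*k*z/3 - sqrt(3)/3


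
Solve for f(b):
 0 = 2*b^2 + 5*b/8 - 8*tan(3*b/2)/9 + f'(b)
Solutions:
 f(b) = C1 - 2*b^3/3 - 5*b^2/16 - 16*log(cos(3*b/2))/27


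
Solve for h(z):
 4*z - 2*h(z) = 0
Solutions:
 h(z) = 2*z


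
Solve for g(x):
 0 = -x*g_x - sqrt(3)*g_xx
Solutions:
 g(x) = C1 + C2*erf(sqrt(2)*3^(3/4)*x/6)


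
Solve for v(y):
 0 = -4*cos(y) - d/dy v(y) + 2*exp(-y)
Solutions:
 v(y) = C1 - 4*sin(y) - 2*exp(-y)


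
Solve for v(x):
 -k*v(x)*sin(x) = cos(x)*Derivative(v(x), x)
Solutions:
 v(x) = C1*exp(k*log(cos(x)))


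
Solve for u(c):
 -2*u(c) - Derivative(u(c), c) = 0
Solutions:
 u(c) = C1*exp(-2*c)


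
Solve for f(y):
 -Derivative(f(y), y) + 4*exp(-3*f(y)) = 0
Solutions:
 f(y) = log(C1 + 12*y)/3
 f(y) = log((-3^(1/3) - 3^(5/6)*I)*(C1 + 4*y)^(1/3)/2)
 f(y) = log((-3^(1/3) + 3^(5/6)*I)*(C1 + 4*y)^(1/3)/2)


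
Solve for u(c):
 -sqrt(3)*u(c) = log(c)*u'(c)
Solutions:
 u(c) = C1*exp(-sqrt(3)*li(c))


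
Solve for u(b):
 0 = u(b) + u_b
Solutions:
 u(b) = C1*exp(-b)


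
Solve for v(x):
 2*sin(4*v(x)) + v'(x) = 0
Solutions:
 v(x) = -acos((-C1 - exp(16*x))/(C1 - exp(16*x)))/4 + pi/2
 v(x) = acos((-C1 - exp(16*x))/(C1 - exp(16*x)))/4


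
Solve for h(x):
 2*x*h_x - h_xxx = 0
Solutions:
 h(x) = C1 + Integral(C2*airyai(2^(1/3)*x) + C3*airybi(2^(1/3)*x), x)


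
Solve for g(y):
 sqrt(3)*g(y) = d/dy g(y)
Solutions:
 g(y) = C1*exp(sqrt(3)*y)


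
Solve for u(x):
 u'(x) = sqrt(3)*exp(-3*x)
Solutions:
 u(x) = C1 - sqrt(3)*exp(-3*x)/3


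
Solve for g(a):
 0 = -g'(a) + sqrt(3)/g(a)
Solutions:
 g(a) = -sqrt(C1 + 2*sqrt(3)*a)
 g(a) = sqrt(C1 + 2*sqrt(3)*a)


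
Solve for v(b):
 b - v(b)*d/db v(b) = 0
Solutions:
 v(b) = -sqrt(C1 + b^2)
 v(b) = sqrt(C1 + b^2)


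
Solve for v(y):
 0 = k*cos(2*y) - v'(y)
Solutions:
 v(y) = C1 + k*sin(2*y)/2


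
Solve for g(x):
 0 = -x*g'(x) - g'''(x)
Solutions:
 g(x) = C1 + Integral(C2*airyai(-x) + C3*airybi(-x), x)


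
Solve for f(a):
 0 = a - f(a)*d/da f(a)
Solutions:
 f(a) = -sqrt(C1 + a^2)
 f(a) = sqrt(C1 + a^2)


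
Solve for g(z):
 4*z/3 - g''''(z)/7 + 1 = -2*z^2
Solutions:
 g(z) = C1 + C2*z + C3*z^2 + C4*z^3 + 7*z^6/180 + 7*z^5/90 + 7*z^4/24


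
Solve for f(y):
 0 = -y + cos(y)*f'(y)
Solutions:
 f(y) = C1 + Integral(y/cos(y), y)


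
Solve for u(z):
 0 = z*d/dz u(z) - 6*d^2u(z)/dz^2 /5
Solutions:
 u(z) = C1 + C2*erfi(sqrt(15)*z/6)


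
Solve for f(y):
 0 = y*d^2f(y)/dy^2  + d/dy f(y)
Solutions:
 f(y) = C1 + C2*log(y)


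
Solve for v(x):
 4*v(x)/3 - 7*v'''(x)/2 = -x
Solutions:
 v(x) = C3*exp(2*21^(2/3)*x/21) - 3*x/4 + (C1*sin(3^(1/6)*7^(2/3)*x/7) + C2*cos(3^(1/6)*7^(2/3)*x/7))*exp(-21^(2/3)*x/21)


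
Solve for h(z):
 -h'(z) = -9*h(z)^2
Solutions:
 h(z) = -1/(C1 + 9*z)


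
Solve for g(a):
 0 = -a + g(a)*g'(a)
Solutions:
 g(a) = -sqrt(C1 + a^2)
 g(a) = sqrt(C1 + a^2)


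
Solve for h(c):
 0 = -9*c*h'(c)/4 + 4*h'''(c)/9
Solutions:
 h(c) = C1 + Integral(C2*airyai(3*2^(2/3)*3^(1/3)*c/4) + C3*airybi(3*2^(2/3)*3^(1/3)*c/4), c)


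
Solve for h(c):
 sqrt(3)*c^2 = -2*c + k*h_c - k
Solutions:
 h(c) = C1 + sqrt(3)*c^3/(3*k) + c^2/k + c


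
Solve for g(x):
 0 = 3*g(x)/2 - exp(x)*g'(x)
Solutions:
 g(x) = C1*exp(-3*exp(-x)/2)


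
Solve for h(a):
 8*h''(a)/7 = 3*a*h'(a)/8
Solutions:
 h(a) = C1 + C2*erfi(sqrt(42)*a/16)


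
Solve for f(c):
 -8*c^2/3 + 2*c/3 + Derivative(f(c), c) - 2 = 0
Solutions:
 f(c) = C1 + 8*c^3/9 - c^2/3 + 2*c


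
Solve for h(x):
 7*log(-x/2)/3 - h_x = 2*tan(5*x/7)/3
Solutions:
 h(x) = C1 + 7*x*log(-x)/3 - 7*x/3 - 7*x*log(2)/3 + 14*log(cos(5*x/7))/15


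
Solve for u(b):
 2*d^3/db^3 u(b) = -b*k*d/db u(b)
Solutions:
 u(b) = C1 + Integral(C2*airyai(2^(2/3)*b*(-k)^(1/3)/2) + C3*airybi(2^(2/3)*b*(-k)^(1/3)/2), b)


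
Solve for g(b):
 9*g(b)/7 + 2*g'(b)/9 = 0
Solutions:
 g(b) = C1*exp(-81*b/14)


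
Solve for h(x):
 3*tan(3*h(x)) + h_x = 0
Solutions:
 h(x) = -asin(C1*exp(-9*x))/3 + pi/3
 h(x) = asin(C1*exp(-9*x))/3


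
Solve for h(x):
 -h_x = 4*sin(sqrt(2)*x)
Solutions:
 h(x) = C1 + 2*sqrt(2)*cos(sqrt(2)*x)


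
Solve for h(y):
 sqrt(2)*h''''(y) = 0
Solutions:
 h(y) = C1 + C2*y + C3*y^2 + C4*y^3


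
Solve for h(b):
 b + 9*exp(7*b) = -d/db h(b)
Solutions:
 h(b) = C1 - b^2/2 - 9*exp(7*b)/7


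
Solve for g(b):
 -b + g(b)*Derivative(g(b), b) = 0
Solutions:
 g(b) = -sqrt(C1 + b^2)
 g(b) = sqrt(C1 + b^2)


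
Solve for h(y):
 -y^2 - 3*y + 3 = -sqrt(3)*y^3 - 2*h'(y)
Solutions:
 h(y) = C1 - sqrt(3)*y^4/8 + y^3/6 + 3*y^2/4 - 3*y/2


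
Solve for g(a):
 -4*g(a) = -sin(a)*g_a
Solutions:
 g(a) = C1*(cos(a)^2 - 2*cos(a) + 1)/(cos(a)^2 + 2*cos(a) + 1)


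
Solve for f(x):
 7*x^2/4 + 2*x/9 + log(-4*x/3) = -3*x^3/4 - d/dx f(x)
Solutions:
 f(x) = C1 - 3*x^4/16 - 7*x^3/12 - x^2/9 - x*log(-x) + x*(-2*log(2) + 1 + log(3))


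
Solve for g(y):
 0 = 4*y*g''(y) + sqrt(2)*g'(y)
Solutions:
 g(y) = C1 + C2*y^(1 - sqrt(2)/4)
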